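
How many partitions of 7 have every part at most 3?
Let r_j(i) = number of partitions of i into parts ≤ j, for i = 0..7. r_1(i) = 1 for all i; r_j(i) = r_{j-1}(i) + r_j(i-j). Rows j = 2..3: ≤2: 1 1 2 2 3 3 4 4; ≤3: 1 1 2 3 4 5 7 8. r_3(7) = 8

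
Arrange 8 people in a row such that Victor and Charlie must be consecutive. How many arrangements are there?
Treat the 2 as one block: (8-2+1)! × 2! = 5040 × 2 = 10080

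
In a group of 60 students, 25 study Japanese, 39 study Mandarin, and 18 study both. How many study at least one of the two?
|A∪B| = |A| + |B| - |A∩B| = 25 + 39 - 18 = 46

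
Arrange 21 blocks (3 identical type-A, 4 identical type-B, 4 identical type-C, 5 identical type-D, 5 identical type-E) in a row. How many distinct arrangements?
21! / (3! × 4! × 4! × 5! × 5!) = 1026615189600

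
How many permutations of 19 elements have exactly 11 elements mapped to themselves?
Choose the 11 fixed points C(19,11) = 75582, derange the rest: !8 = Σ_{j=0}^{8} (-1)^j·8!/j! = 40320 - 40320 + 20160 - 6720 + 1680 - 336 + 56 - 8 + 1 = 14833. Product = 75582 × 14833 = 1121107806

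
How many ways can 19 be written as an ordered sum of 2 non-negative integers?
C(19+2-1, 2-1) = C(20, 1) = 20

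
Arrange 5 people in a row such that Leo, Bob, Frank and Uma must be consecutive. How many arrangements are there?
Treat the 4 as one block: (5-4+1)! × 4! = 2 × 24 = 48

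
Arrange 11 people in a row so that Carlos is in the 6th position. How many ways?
Fix one position: (11-1)! = 3628800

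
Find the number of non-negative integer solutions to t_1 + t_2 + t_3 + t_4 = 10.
C(10+4-1, 4-1) = C(13, 3) = 286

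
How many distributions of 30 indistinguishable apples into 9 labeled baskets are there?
C(30+9-1, 9-1) = C(38, 8) = 48903492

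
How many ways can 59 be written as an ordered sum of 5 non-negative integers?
C(59+5-1, 5-1) = C(63, 4) = 595665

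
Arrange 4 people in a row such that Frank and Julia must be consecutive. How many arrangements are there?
Treat the 2 as one block: (4-2+1)! × 2! = 6 × 2 = 12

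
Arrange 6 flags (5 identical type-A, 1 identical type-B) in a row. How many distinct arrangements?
6! / (5! × 1!) = 6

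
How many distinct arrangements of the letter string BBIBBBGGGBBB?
12! / (1! × 8! × 3!) = 1980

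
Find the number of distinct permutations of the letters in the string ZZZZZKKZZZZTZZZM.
16! / (1! × 12! × 1! × 2!) = 21840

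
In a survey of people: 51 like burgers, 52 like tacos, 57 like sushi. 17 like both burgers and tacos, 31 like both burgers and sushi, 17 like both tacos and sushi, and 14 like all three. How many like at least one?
|A∪B∪C| = 51+52+57-17-31-17+14 = 109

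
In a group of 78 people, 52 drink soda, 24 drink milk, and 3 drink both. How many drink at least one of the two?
|A∪B| = |A| + |B| - |A∩B| = 52 + 24 - 3 = 73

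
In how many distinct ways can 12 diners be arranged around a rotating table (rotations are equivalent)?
Circular: fix one position, arrange the rest. (12-1)! = 39916800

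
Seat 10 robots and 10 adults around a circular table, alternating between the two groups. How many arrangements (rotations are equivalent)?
Fix one of the robots: (10-1)! ways for the remaining robots, × 10! ways for the adults = 362880 × 3628800 = 1316818944000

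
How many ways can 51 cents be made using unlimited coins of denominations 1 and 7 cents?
Coefficient of x^51 in 1/(1-x^1) · 1/(1-x^7). Use j coins of 7 for j = 0..⌊51/7⌋ = 7, the rest in 1s: 7 + 1 = 8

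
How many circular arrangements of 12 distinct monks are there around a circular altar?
Circular: fix one position, arrange the rest. (12-1)! = 39916800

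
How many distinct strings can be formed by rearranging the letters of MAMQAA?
6! / (3! × 1! × 2!) = 60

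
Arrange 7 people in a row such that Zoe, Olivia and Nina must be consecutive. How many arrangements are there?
Treat the 3 as one block: (7-3+1)! × 3! = 120 × 6 = 720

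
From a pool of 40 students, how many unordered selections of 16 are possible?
C(40,16) = 40!/(16!×24!) = 62852101650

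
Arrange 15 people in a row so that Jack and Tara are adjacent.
Treat as block: (15-1)! × 2! = 87178291200 × 2 = 174356582400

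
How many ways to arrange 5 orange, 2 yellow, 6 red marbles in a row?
13! / (5! × 2! × 6!) = 36036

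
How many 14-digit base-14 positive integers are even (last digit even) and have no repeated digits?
Last∈{0,2,4,6,8,10,12}. Last=0: 6227020800. Last nonzero: 6×12×P(12,12) = 34488115200. Total = 40715136000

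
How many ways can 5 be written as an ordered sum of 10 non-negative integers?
C(5+10-1, 10-1) = C(14, 9) = 2002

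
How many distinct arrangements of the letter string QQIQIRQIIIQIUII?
15! / (8! × 1! × 1! × 5!) = 270270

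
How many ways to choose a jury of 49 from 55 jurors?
C(55,49) = 55!/(49!×6!) = 28989675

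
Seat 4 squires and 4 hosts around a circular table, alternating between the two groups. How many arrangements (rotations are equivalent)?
Fix one of the squires: (4-1)! ways for the remaining squires, × 4! ways for the hosts = 6 × 24 = 144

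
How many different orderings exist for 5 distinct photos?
5! = 120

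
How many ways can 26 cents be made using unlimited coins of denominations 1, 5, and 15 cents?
Coefficient of x^26 in 1/(1-x^1) · 1/(1-x^5) · 1/(1-x^15). Case on j = number of 15-cent coins (j = 0..1); remainder r = 26 - 15j is made from {1,5} in ⌊r/5⌋+1 ways. r = 26, 11 → 6 + 3 = 9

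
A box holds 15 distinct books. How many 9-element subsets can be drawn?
C(15,9) = 15!/(9!×6!) = 5005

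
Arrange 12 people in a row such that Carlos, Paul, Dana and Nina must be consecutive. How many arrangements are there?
Treat the 4 as one block: (12-4+1)! × 4! = 362880 × 24 = 8709120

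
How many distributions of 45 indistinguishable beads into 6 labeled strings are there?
C(45+6-1, 6-1) = C(50, 5) = 2118760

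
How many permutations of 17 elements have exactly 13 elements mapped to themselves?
Choose the 13 fixed points C(17,13) = 2380, derange the rest: !4 = Σ_{j=0}^{4} (-1)^j·4!/j! = 24 - 24 + 12 - 4 + 1 = 9. Product = 2380 × 9 = 21420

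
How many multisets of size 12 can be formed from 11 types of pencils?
C(12+11-1, 11-1) = C(22, 10) = 646646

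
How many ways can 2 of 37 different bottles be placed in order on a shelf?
P(37,2) = 37!/(37-2)! = 1332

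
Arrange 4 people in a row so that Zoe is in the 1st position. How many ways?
Fix one position: (4-1)! = 6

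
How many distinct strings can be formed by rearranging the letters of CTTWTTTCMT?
10! / (6! × 2! × 1! × 1!) = 2520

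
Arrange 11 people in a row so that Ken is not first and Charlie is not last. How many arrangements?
By inclusion-exclusion: 11! - 2×(11-1)! + (11-2)! = 39916800 - 7257600 + 362880 = 33022080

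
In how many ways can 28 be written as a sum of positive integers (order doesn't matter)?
Pentagonal recurrence p(n) = p(n-1) + p(n-2) - p(n-5) - p(n-7) + p(n-12) + p(n-15) - ... gives p(0..27) = 1, 1, 2, 3, 5, 7, 11, 15, 22, 30, 42, 56, 77, 101, 135, 176, 231, 297, 385, 490, 627, 792, 1002, 1255, 1575, 1958, 2436, 3010. p(28) = p(27) + p(26) - p(23) - p(21) + p(16) + p(13) - p(6) - p(2) = 3010 + 2436 - 1255 - 792 + 231 + 101 - 11 - 2 = 3718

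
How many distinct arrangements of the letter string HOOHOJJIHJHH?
12! / (3! × 1! × 5! × 3!) = 110880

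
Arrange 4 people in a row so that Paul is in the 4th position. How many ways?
Fix one position: (4-1)! = 6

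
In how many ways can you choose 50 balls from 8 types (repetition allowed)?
C(50+8-1, 8-1) = C(57, 7) = 264385836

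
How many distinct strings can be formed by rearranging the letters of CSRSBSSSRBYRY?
13! / (5! × 2! × 3! × 2! × 1!) = 2162160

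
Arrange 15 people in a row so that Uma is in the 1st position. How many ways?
Fix one position: (15-1)! = 87178291200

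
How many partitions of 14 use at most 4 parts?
By conjugation, equals partitions of 14 into parts ≤ 4. Let r_j(i) = number of partitions of i into parts ≤ j, for i = 0..14. r_1(i) = 1 for all i; r_j(i) = r_{j-1}(i) + r_j(i-j). Rows j = 2..4: ≤2: 1 1 2 2 3 3 4 4 5 5 6 6 7 7 8; ≤3: 1 1 2 3 4 5 7 8 10 12 14 16 19 21 24; ≤4: 1 1 2 3 5 6 9 11 15 18 23 27 34 39 47. r_4(14) = 47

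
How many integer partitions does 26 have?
Pentagonal recurrence p(n) = p(n-1) + p(n-2) - p(n-5) - p(n-7) + p(n-12) + p(n-15) - ... gives p(0..25) = 1, 1, 2, 3, 5, 7, 11, 15, 22, 30, 42, 56, 77, 101, 135, 176, 231, 297, 385, 490, 627, 792, 1002, 1255, 1575, 1958. p(26) = p(25) + p(24) - p(21) - p(19) + p(14) + p(11) - p(4) - p(0) = 1958 + 1575 - 792 - 490 + 135 + 56 - 5 - 1 = 2436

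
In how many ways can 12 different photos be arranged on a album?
12! = 479001600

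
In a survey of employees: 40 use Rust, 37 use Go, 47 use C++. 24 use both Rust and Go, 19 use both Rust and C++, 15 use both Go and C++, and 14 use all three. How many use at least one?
|A∪B∪C| = 40+37+47-24-19-15+14 = 80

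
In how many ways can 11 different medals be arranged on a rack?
11! = 39916800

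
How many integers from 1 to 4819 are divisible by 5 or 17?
⌊4819/5⌋ + ⌊4819/17⌋ - ⌊4819/85⌋ = 963 + 283 - 56 = 1190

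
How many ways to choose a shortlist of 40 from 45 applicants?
C(45,40) = 45!/(40!×5!) = 1221759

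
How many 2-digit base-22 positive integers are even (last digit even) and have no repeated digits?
Last∈{0,2,4,6,8,10,12,14,16,18,20}. Last=0: 21. Last nonzero: 10×20×P(20,0) = 200. Total = 221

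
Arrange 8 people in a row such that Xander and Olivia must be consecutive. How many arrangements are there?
Treat the 2 as one block: (8-2+1)! × 2! = 5040 × 2 = 10080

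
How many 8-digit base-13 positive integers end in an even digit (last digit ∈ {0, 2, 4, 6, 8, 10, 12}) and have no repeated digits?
Last∈{0,2,4,6,8,10,12}. Last=0: 3991680. Last nonzero: 6×11×P(11,6) = 21954240. Total = 25945920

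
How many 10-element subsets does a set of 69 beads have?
C(69,10) = 69!/(10!×59!) = 340032449328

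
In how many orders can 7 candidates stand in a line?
7! = 5040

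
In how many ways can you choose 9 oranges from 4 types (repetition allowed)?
C(9+4-1, 4-1) = C(12, 3) = 220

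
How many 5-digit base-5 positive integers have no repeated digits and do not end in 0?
Last digit: 4 nonzero choices. First digit: 3 (nonzero, ≠last). Middle 3: P(3,3) = 6. Total = 72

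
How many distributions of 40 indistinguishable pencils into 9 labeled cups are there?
C(40+9-1, 9-1) = C(48, 8) = 377348994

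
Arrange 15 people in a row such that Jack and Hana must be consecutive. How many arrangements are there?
Treat the 2 as one block: (15-2+1)! × 2! = 87178291200 × 2 = 174356582400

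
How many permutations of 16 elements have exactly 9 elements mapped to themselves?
Choose the 9 fixed points C(16,9) = 11440, derange the rest: !7 = Σ_{j=0}^{7} (-1)^j·7!/j! = 5040 - 5040 + 2520 - 840 + 210 - 42 + 7 - 1 = 1854. Product = 11440 × 1854 = 21209760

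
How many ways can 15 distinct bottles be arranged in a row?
15! = 1307674368000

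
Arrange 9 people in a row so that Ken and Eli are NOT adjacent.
Total - adjacent = 9! - (9-1)!×2 = 362880 - 80640 = 282240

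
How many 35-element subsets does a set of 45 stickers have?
C(45,35) = 45!/(35!×10!) = 3190187286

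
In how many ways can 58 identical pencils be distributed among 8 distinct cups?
C(58+8-1, 8-1) = C(65, 7) = 696190560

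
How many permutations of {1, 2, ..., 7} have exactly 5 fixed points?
Choose the 5 fixed points C(7,5) = 21, derange the rest: !2 = Σ_{j=0}^{2} (-1)^j·2!/j! = 2 - 2 + 1 = 1. Product = 21 × 1 = 21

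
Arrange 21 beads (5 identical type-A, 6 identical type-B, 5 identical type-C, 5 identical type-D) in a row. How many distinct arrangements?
21! / (5! × 6! × 5! × 5!) = 41064607584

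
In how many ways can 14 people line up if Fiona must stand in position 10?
Fix one position: (14-1)! = 6227020800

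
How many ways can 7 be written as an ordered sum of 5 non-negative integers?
C(7+5-1, 5-1) = C(11, 4) = 330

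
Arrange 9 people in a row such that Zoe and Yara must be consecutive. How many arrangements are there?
Treat the 2 as one block: (9-2+1)! × 2! = 40320 × 2 = 80640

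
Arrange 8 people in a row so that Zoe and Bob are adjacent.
Treat as block: (8-1)! × 2! = 5040 × 2 = 10080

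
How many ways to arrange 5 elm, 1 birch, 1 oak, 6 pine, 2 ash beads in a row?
15! / (5! × 1! × 1! × 6! × 2!) = 7567560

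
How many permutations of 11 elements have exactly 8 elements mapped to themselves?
Choose the 8 fixed points C(11,8) = 165, derange the rest: !3 = Σ_{j=0}^{3} (-1)^j·3!/j! = 6 - 6 + 3 - 1 = 2. Product = 165 × 2 = 330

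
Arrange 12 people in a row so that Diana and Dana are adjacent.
Treat as block: (12-1)! × 2! = 39916800 × 2 = 79833600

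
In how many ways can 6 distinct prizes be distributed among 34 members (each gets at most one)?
P(34,6) = 34!/(34-6)! = 968330880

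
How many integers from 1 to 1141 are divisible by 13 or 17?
⌊1141/13⌋ + ⌊1141/17⌋ - ⌊1141/221⌋ = 87 + 67 - 5 = 149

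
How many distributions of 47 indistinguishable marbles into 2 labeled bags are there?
C(47+2-1, 2-1) = C(48, 1) = 48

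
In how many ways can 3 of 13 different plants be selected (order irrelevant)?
C(13,3) = 13!/(3!×10!) = 286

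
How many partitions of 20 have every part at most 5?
Let r_j(i) = number of partitions of i into parts ≤ j, for i = 0..20. r_1(i) = 1 for all i; r_j(i) = r_{j-1}(i) + r_j(i-j). Rows j = 2..5: ≤2: 1 1 2 2 3 3 4 4 5 5 6 6 7 7 8 8 9 9 10 10 11; ≤3: 1 1 2 3 4 5 7 8 10 12 14 16 19 21 24 27 30 33 37 40 44; ≤4: 1 1 2 3 5 6 9 11 15 18 23 27 34 39 47 54 64 72 84 94 108; ≤5: 1 1 2 3 5 7 10 13 18 23 30 37 47 57 70 84 101 119 141 164 192. r_5(20) = 192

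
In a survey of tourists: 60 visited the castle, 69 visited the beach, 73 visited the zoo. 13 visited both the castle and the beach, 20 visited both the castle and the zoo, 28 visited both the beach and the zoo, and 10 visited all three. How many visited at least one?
|A∪B∪C| = 60+69+73-13-20-28+10 = 151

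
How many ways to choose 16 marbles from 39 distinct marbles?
C(39,16) = 39!/(16!×23!) = 37711260990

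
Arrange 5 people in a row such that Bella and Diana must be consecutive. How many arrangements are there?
Treat the 2 as one block: (5-2+1)! × 2! = 24 × 2 = 48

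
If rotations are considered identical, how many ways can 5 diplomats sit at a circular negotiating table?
Circular: fix one position, arrange the rest. (5-1)! = 24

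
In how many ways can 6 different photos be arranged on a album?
6! = 720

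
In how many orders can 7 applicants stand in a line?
7! = 5040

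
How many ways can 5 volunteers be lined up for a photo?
5! = 120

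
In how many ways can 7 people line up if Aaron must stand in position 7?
Fix one position: (7-1)! = 720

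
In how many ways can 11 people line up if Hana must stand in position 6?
Fix one position: (11-1)! = 3628800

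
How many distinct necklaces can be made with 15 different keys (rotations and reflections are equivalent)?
(15-1)!/2 = 87178291200/2 = 43589145600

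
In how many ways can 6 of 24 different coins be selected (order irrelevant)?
C(24,6) = 24!/(6!×18!) = 134596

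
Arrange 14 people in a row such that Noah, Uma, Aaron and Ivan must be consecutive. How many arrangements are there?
Treat the 4 as one block: (14-4+1)! × 4! = 39916800 × 24 = 958003200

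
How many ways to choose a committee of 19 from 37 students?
C(37,19) = 37!/(19!×18!) = 17672631900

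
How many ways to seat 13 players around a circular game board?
Circular: fix one position, arrange the rest. (13-1)! = 479001600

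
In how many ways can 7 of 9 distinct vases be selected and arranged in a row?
P(9,7) = 9!/(9-7)! = 181440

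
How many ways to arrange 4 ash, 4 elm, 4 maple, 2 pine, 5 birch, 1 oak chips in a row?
20! / (4! × 4! × 4! × 2! × 5! × 1!) = 733296564000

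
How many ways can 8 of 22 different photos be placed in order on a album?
P(22,8) = 22!/(22-8)! = 12893126400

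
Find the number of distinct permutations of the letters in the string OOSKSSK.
7! / (2! × 3! × 2!) = 210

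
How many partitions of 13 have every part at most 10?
Let r_j(i) = number of partitions of i into parts ≤ j, for i = 0..13. r_1(i) = 1 for all i; r_j(i) = r_{j-1}(i) + r_j(i-j). Rows j = 2..10: ≤2: 1 1 2 2 3 3 4 4 5 5 6 6 7 7; ≤3: 1 1 2 3 4 5 7 8 10 12 14 16 19 21; ≤4: 1 1 2 3 5 6 9 11 15 18 23 27 34 39; ≤5: 1 1 2 3 5 7 10 13 18 23 30 37 47 57; ≤6: 1 1 2 3 5 7 11 14 20 26 35 44 58 71; ≤7: 1 1 2 3 5 7 11 15 21 28 38 49 65 82; ≤8: 1 1 2 3 5 7 11 15 22 29 40 52 70 89; ≤9: 1 1 2 3 5 7 11 15 22 30 41 54 73 94; ≤10: 1 1 2 3 5 7 11 15 22 30 42 55 75 97. r_10(13) = 97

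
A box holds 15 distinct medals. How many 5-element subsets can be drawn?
C(15,5) = 15!/(5!×10!) = 3003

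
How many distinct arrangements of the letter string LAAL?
4! / (2! × 2!) = 6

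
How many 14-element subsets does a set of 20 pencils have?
C(20,14) = 20!/(14!×6!) = 38760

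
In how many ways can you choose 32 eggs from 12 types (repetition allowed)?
C(32+12-1, 12-1) = C(43, 11) = 5752004349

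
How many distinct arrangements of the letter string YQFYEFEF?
8! / (1! × 3! × 2! × 2!) = 1680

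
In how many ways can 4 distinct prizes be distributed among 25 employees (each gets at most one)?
P(25,4) = 25!/(25-4)! = 303600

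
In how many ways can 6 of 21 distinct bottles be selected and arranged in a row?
P(21,6) = 21!/(21-6)! = 39070080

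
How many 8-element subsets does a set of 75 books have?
C(75,8) = 75!/(8!×67!) = 16871053725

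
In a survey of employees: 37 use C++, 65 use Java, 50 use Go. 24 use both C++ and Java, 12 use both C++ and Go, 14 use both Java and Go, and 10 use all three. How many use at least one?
|A∪B∪C| = 37+65+50-24-12-14+10 = 112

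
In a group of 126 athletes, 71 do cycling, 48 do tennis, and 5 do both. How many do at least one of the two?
|A∪B| = |A| + |B| - |A∩B| = 71 + 48 - 5 = 114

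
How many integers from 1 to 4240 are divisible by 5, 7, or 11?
⌊4240/5⌋+⌊4240/7⌋+⌊4240/11⌋ - ⌊4240/35⌋-⌊4240/55⌋-⌊4240/77⌋ + ⌊4240/385⌋ = 848+605+385 - 121-77-55 + 11 = 1596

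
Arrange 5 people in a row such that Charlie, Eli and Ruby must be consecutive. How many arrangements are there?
Treat the 3 as one block: (5-3+1)! × 3! = 6 × 6 = 36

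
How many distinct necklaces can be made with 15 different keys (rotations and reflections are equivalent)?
(15-1)!/2 = 87178291200/2 = 43589145600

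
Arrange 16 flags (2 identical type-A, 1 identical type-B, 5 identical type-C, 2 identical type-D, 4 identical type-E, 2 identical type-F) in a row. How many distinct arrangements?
16! / (2! × 1! × 5! × 2! × 4! × 2!) = 908107200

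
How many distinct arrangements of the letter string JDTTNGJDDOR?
11! / (3! × 1! × 1! × 1! × 1! × 2! × 2!) = 1663200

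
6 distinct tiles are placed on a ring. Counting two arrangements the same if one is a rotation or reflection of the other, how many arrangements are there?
(6-1)!/2 = 120/2 = 60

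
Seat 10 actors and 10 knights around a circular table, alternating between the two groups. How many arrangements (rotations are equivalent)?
Fix one of the actors: (10-1)! ways for the remaining actors, × 10! ways for the knights = 362880 × 3628800 = 1316818944000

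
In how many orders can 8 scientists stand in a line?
8! = 40320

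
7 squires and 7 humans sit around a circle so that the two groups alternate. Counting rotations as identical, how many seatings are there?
Fix one of the squires: (7-1)! ways for the remaining squires, × 7! ways for the humans = 720 × 5040 = 3628800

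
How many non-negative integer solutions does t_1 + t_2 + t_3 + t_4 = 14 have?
C(14+4-1, 4-1) = C(17, 3) = 680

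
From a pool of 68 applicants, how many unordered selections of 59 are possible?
C(68,59) = 68!/(59!×9!) = 49280065120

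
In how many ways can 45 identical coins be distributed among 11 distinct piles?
C(45+11-1, 11-1) = C(55, 10) = 29248649430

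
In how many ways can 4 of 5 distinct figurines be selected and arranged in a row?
P(5,4) = 5!/(5-4)! = 120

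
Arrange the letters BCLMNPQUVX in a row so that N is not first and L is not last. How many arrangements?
By inclusion-exclusion: 10! - 2×(10-1)! + (10-2)! = 3628800 - 725760 + 40320 = 2943360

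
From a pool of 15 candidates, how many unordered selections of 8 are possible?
C(15,8) = 15!/(8!×7!) = 6435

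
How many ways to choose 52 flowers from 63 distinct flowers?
C(63,52) = 63!/(52!×11!) = 615790256823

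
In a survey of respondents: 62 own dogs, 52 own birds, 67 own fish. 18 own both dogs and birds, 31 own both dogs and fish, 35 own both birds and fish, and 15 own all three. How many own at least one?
|A∪B∪C| = 62+52+67-18-31-35+15 = 112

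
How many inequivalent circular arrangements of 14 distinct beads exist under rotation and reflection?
(14-1)!/2 = 6227020800/2 = 3113510400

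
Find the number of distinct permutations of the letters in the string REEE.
4! / (1! × 3!) = 4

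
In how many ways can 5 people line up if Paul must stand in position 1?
Fix one position: (5-1)! = 24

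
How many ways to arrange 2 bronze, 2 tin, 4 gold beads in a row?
8! / (2! × 2! × 4!) = 420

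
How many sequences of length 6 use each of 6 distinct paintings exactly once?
6! = 720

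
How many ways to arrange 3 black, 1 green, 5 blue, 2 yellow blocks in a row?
11! / (3! × 1! × 5! × 2!) = 27720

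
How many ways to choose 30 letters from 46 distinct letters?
C(46,30) = 46!/(30!×16!) = 991493848554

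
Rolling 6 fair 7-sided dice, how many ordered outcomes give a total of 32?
Coefficient of x^32 in (x + x² + ... + x^7)^6. By inclusion-exclusion on dice exceeding 7: Σ_j (-1)^j C(6,j)·C(32-1-7j, 5) = C(6,0)·C(31,5) - C(6,1)·C(24,5) + C(6,2)·C(17,5) - C(6,3)·C(10,5) = 1·169911 - 6·42504 + 15·6188 - 20·252 = 2667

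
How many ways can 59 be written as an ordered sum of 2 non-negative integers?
C(59+2-1, 2-1) = C(60, 1) = 60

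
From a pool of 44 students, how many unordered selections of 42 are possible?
C(44,42) = 44!/(42!×2!) = 946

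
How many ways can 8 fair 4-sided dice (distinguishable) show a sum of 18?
Coefficient of x^18 in (x + x² + ... + x^4)^8. By inclusion-exclusion on dice exceeding 4: Σ_j (-1)^j C(8,j)·C(18-1-4j, 7) = C(8,0)·C(17,7) - C(8,1)·C(13,7) + C(8,2)·C(9,7) = 1·19448 - 8·1716 + 28·36 = 6728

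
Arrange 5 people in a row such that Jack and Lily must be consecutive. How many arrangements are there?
Treat the 2 as one block: (5-2+1)! × 2! = 24 × 2 = 48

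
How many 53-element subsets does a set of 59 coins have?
C(59,53) = 59!/(53!×6!) = 45057474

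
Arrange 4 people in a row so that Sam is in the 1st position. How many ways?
Fix one position: (4-1)! = 6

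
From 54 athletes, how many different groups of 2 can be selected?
C(54,2) = 54!/(2!×52!) = 1431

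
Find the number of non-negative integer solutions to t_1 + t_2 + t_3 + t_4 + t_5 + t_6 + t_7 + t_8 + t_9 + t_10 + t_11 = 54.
C(54+11-1, 11-1) = C(64, 10) = 151473214816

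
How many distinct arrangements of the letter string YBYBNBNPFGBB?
12! / (2! × 1! × 1! × 5! × 1! × 2!) = 997920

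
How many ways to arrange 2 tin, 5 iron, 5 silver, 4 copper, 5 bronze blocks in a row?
21! / (2! × 5! × 5! × 4! × 5!) = 615969113760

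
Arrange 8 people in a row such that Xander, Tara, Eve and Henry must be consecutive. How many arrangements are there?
Treat the 4 as one block: (8-4+1)! × 4! = 120 × 24 = 2880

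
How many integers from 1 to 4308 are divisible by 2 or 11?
⌊4308/2⌋ + ⌊4308/11⌋ - ⌊4308/22⌋ = 2154 + 391 - 195 = 2350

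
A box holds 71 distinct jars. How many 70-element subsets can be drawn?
C(71,70) = 71!/(70!×1!) = 71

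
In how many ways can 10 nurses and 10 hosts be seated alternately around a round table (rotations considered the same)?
Fix one of the nurses: (10-1)! ways for the remaining nurses, × 10! ways for the hosts = 362880 × 3628800 = 1316818944000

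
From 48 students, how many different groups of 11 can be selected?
C(48,11) = 48!/(11!×37!) = 22595200368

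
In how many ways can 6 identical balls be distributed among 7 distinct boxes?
C(6+7-1, 7-1) = C(12, 6) = 924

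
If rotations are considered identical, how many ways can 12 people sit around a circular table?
Circular: fix one position, arrange the rest. (12-1)! = 39916800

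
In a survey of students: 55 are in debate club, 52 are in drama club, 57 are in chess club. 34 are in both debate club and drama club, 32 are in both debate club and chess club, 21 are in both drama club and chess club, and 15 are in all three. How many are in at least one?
|A∪B∪C| = 55+52+57-34-32-21+15 = 92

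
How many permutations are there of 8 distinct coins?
8! = 40320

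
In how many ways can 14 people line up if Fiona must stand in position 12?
Fix one position: (14-1)! = 6227020800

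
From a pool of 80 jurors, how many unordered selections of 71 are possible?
C(80,71) = 80!/(71!×9!) = 231900297200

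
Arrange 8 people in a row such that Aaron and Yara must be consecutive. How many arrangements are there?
Treat the 2 as one block: (8-2+1)! × 2! = 5040 × 2 = 10080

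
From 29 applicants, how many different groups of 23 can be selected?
C(29,23) = 29!/(23!×6!) = 475020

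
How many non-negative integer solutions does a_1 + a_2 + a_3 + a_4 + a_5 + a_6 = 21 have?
C(21+6-1, 6-1) = C(26, 5) = 65780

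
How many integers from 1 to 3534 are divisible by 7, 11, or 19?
⌊3534/7⌋+⌊3534/11⌋+⌊3534/19⌋ - ⌊3534/77⌋-⌊3534/133⌋-⌊3534/209⌋ + ⌊3534/1463⌋ = 504+321+186 - 45-26-16 + 2 = 926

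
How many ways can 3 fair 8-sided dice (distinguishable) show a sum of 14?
Coefficient of x^14 in (x + x² + ... + x^8)^3. By inclusion-exclusion on dice exceeding 8: Σ_j (-1)^j C(3,j)·C(14-1-8j, 2) = C(3,0)·C(13,2) - C(3,1)·C(5,2) = 1·78 - 3·10 = 48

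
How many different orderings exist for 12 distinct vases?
12! = 479001600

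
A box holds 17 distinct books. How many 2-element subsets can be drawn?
C(17,2) = 17!/(2!×15!) = 136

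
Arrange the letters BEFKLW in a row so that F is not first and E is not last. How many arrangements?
By inclusion-exclusion: 6! - 2×(6-1)! + (6-2)! = 720 - 240 + 24 = 504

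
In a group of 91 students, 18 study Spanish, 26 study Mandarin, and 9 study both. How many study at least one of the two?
|A∪B| = |A| + |B| - |A∩B| = 18 + 26 - 9 = 35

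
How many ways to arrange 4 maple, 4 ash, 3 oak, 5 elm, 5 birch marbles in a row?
21! / (4! × 4! × 3! × 5! × 5!) = 1026615189600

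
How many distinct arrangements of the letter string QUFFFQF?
7! / (2! × 1! × 4!) = 105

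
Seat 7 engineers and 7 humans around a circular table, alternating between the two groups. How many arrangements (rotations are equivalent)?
Fix one of the engineers: (7-1)! ways for the remaining engineers, × 7! ways for the humans = 720 × 5040 = 3628800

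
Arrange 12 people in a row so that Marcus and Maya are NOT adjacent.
Total - adjacent = 12! - (12-1)!×2 = 479001600 - 79833600 = 399168000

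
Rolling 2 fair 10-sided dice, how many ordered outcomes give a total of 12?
Coefficient of x^12 in (x + x² + ... + x^10)^2. By inclusion-exclusion on dice exceeding 10: Σ_j (-1)^j C(2,j)·C(12-1-10j, 1) = C(2,0)·C(11,1) - C(2,1)·C(1,1) = 1·11 - 2·1 = 9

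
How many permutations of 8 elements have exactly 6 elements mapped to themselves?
Choose the 6 fixed points C(8,6) = 28, derange the rest: !2 = Σ_{j=0}^{2} (-1)^j·2!/j! = 2 - 2 + 1 = 1. Product = 28 × 1 = 28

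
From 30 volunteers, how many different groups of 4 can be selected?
C(30,4) = 30!/(4!×26!) = 27405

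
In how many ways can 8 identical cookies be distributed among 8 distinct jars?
C(8+8-1, 8-1) = C(15, 7) = 6435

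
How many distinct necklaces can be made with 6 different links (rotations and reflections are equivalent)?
(6-1)!/2 = 120/2 = 60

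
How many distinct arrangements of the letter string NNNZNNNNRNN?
11! / (1! × 1! × 9!) = 110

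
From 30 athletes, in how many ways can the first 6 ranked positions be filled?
P(30,6) = 30!/(30-6)! = 427518000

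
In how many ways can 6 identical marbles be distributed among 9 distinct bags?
C(6+9-1, 9-1) = C(14, 8) = 3003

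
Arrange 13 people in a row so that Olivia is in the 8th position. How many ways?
Fix one position: (13-1)! = 479001600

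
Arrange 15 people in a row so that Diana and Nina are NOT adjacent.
Total - adjacent = 15! - (15-1)!×2 = 1307674368000 - 174356582400 = 1133317785600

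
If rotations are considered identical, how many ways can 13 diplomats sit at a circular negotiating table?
Circular: fix one position, arrange the rest. (13-1)! = 479001600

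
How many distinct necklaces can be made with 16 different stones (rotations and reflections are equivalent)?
(16-1)!/2 = 1307674368000/2 = 653837184000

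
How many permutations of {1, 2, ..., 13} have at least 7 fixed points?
Exactly j fixed points: C(13,j)·!(13-j); sum over j ≥ 7 (derangement numbers via !m = (m-1)·(!(m-1) + !(m-2)): !0..!6 = 1, 0, 1, 2, 9, 44, 265). Σ_{j=7}^{13} C(13,j)·!(13-j) = C(13,7)·!6 + C(13,8)·!5 + C(13,9)·!4 + C(13,10)·!3 + C(13,11)·!2 + C(13,12)·!1 + C(13,13)·!0 = 1716·265 + 1287·44 + 715·9 + 286·2 + 78·1 + 13·0 + 1·1 = 518454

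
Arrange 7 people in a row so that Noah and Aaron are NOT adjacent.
Total - adjacent = 7! - (7-1)!×2 = 5040 - 1440 = 3600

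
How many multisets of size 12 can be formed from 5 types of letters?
C(12+5-1, 5-1) = C(16, 4) = 1820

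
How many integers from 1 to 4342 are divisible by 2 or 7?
⌊4342/2⌋ + ⌊4342/7⌋ - ⌊4342/14⌋ = 2171 + 620 - 310 = 2481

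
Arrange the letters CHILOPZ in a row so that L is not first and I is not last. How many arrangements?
By inclusion-exclusion: 7! - 2×(7-1)! + (7-2)! = 5040 - 1440 + 120 = 3720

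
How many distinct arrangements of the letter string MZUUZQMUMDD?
11! / (2! × 1! × 3! × 3! × 2!) = 277200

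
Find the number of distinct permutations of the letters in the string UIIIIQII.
8! / (6! × 1! × 1!) = 56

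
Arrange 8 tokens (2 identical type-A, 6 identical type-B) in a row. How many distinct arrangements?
8! / (2! × 6!) = 28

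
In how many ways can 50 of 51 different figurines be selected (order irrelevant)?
C(51,50) = 51!/(50!×1!) = 51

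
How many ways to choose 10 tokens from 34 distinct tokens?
C(34,10) = 34!/(10!×24!) = 131128140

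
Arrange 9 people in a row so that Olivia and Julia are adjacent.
Treat as block: (9-1)! × 2! = 40320 × 2 = 80640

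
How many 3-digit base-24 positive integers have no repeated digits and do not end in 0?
Last digit: 23 nonzero choices. First digit: 22 (nonzero, ≠last). Middle 1: P(22,1) = 22. Total = 11132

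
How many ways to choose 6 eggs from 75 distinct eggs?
C(75,6) = 75!/(6!×69!) = 201359550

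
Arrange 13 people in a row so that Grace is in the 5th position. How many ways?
Fix one position: (13-1)! = 479001600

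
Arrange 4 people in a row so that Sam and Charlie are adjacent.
Treat as block: (4-1)! × 2! = 6 × 2 = 12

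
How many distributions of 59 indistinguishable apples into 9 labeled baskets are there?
C(59+9-1, 9-1) = C(67, 8) = 6522361560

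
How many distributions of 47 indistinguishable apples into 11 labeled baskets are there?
C(47+11-1, 11-1) = C(57, 10) = 43183019880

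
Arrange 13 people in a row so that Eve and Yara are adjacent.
Treat as block: (13-1)! × 2! = 479001600 × 2 = 958003200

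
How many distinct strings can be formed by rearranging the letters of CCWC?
4! / (1! × 3!) = 4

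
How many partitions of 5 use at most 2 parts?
By conjugation, equals partitions of 5 into parts ≤ 2. Let r_j(i) = number of partitions of i into parts ≤ j, for i = 0..5. r_1(i) = 1 for all i; r_j(i) = r_{j-1}(i) + r_j(i-j). Rows j = 2..2: ≤2: 1 1 2 2 3 3. r_2(5) = 3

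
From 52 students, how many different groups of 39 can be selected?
C(52,39) = 52!/(39!×13!) = 635013559600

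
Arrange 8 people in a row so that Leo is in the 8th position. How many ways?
Fix one position: (8-1)! = 5040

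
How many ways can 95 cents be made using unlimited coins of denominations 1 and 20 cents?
Coefficient of x^95 in 1/(1-x^1) · 1/(1-x^20). Use j coins of 20 for j = 0..⌊95/20⌋ = 4, the rest in 1s: 4 + 1 = 5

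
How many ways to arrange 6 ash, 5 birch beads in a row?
11! / (6! × 5!) = 462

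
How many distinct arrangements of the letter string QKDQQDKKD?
9! / (3! × 3! × 3!) = 1680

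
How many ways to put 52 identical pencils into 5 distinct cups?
C(52+5-1, 5-1) = C(56, 4) = 367290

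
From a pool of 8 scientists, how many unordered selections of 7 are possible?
C(8,7) = 8!/(7!×1!) = 8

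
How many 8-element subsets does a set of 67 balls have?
C(67,8) = 67!/(8!×59!) = 6522361560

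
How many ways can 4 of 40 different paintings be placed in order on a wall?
P(40,4) = 40!/(40-4)! = 2193360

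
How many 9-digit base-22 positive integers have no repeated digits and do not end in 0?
Last digit: 21 nonzero choices. First digit: 20 (nonzero, ≠last). Middle 7: P(20,7) = 390700800. Total = 164094336000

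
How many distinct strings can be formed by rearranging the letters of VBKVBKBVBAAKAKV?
15! / (4! × 4! × 4! × 3!) = 15765750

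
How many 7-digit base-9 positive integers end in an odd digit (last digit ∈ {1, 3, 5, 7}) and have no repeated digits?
Last∈{1,3,5,7}. Last=0: 0. Last nonzero: 4×7×P(7,5) = 70560. Total = 70560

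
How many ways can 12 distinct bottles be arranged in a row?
12! = 479001600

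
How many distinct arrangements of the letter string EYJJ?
4! / (1! × 2! × 1!) = 12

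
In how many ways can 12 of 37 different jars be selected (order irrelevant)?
C(37,12) = 37!/(12!×25!) = 1852482996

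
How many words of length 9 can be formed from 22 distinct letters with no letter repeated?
P(22,9) = 22!/(22-9)! = 180503769600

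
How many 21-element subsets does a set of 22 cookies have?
C(22,21) = 22!/(21!×1!) = 22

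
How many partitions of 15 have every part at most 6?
Let r_j(i) = number of partitions of i into parts ≤ j, for i = 0..15. r_1(i) = 1 for all i; r_j(i) = r_{j-1}(i) + r_j(i-j). Rows j = 2..6: ≤2: 1 1 2 2 3 3 4 4 5 5 6 6 7 7 8 8; ≤3: 1 1 2 3 4 5 7 8 10 12 14 16 19 21 24 27; ≤4: 1 1 2 3 5 6 9 11 15 18 23 27 34 39 47 54; ≤5: 1 1 2 3 5 7 10 13 18 23 30 37 47 57 70 84; ≤6: 1 1 2 3 5 7 11 14 20 26 35 44 58 71 90 110. r_6(15) = 110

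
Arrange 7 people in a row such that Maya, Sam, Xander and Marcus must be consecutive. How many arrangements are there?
Treat the 4 as one block: (7-4+1)! × 4! = 24 × 24 = 576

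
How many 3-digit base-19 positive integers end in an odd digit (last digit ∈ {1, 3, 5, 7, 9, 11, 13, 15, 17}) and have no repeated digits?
Last∈{1,3,5,7,9,11,13,15,17}. Last=0: 0. Last nonzero: 9×17×P(17,1) = 2601. Total = 2601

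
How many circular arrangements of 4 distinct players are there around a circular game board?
Circular: fix one position, arrange the rest. (4-1)! = 6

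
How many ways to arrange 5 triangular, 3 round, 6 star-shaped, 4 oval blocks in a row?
18! / (5! × 3! × 6! × 4!) = 514594080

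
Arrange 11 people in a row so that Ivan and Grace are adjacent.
Treat as block: (11-1)! × 2! = 3628800 × 2 = 7257600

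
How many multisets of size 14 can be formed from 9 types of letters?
C(14+9-1, 9-1) = C(22, 8) = 319770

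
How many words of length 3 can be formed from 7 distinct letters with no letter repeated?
P(7,3) = 7!/(7-3)! = 210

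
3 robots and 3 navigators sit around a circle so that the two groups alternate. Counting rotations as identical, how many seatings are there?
Fix one of the robots: (3-1)! ways for the remaining robots, × 3! ways for the navigators = 2 × 6 = 12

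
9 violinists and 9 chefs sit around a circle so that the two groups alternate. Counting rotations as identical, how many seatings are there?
Fix one of the violinists: (9-1)! ways for the remaining violinists, × 9! ways for the chefs = 40320 × 362880 = 14631321600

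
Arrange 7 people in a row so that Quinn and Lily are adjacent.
Treat as block: (7-1)! × 2! = 720 × 2 = 1440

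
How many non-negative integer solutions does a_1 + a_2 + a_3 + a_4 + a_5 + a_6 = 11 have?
C(11+6-1, 6-1) = C(16, 5) = 4368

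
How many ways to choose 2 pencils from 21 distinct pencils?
C(21,2) = 21!/(2!×19!) = 210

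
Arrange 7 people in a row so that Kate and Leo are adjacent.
Treat as block: (7-1)! × 2! = 720 × 2 = 1440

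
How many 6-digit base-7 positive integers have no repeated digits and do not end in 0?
Last digit: 6 nonzero choices. First digit: 5 (nonzero, ≠last). Middle 4: P(5,4) = 120. Total = 3600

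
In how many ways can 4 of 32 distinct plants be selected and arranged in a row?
P(32,4) = 32!/(32-4)! = 863040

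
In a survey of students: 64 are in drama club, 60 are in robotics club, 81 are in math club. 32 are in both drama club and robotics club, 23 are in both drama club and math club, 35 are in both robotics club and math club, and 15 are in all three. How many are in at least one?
|A∪B∪C| = 64+60+81-32-23-35+15 = 130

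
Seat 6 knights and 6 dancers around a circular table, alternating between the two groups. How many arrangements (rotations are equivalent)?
Fix one of the knights: (6-1)! ways for the remaining knights, × 6! ways for the dancers = 120 × 720 = 86400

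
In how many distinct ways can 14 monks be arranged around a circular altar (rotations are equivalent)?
Circular: fix one position, arrange the rest. (14-1)! = 6227020800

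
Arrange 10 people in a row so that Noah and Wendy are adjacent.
Treat as block: (10-1)! × 2! = 362880 × 2 = 725760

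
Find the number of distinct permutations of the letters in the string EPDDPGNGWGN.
11! / (2! × 1! × 2! × 3! × 2! × 1!) = 831600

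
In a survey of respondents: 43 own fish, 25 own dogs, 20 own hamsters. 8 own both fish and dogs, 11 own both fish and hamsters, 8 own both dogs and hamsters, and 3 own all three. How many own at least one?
|A∪B∪C| = 43+25+20-8-11-8+3 = 64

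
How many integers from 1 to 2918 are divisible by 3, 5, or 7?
⌊2918/3⌋+⌊2918/5⌋+⌊2918/7⌋ - ⌊2918/15⌋-⌊2918/21⌋-⌊2918/35⌋ + ⌊2918/105⌋ = 972+583+416 - 194-138-83 + 27 = 1583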